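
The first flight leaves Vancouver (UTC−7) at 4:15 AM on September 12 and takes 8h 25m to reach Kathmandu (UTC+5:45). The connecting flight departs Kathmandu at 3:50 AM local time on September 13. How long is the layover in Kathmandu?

2 hours 25 minutes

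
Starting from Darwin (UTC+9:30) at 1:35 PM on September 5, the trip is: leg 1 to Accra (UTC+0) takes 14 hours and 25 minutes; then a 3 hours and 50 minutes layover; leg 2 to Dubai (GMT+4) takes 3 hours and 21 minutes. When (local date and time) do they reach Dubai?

5:41 AM on September 6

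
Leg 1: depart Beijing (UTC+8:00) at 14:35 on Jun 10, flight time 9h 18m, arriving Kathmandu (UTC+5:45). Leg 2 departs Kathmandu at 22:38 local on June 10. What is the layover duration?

1 hour

Convert departure to UTC: 14:35 − 8:00 = 06:35 UTC on Jun 10.
Add 9 hours 18 minutes flight time → 15:53 UTC.
Kathmandu is UTC+5:45, so local arrival = 15:53 + 5:45 = 21:38 on Jun 10.
Layover = 22:38 − 21:38 = 1 hour.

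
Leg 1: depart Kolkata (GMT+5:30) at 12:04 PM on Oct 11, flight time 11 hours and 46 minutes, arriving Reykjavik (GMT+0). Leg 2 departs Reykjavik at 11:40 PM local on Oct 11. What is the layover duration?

5 hours 20 minutes

Convert departure to UTC: 12:04 PM − 5:30 = 6:34 AM UTC on Oct 11.
Add 11 hours and 46 minutes flight time → 6:20 PM UTC.
Reykjavik is UTC+0, so local arrival is the same: 6:20 PM on Oct 11.
Layover = 11:40 PM − 6:20 PM = 5 hours 20 minutes.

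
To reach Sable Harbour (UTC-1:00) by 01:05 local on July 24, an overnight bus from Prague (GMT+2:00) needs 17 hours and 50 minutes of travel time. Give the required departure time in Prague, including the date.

10:15 on Jul 23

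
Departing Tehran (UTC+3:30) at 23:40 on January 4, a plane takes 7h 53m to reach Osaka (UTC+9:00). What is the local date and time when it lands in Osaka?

13:03 on January 5

Convert departure to UTC: 23:40 − 3:30 = 20:10 UTC on Jan 4.
Add 7 hours and 53 minutes travel time → 04:03 UTC (Jan 5).
Osaka is UTC+9:00, so local arrival = 04:03 + 9:00 = 13:03 on Jan 5.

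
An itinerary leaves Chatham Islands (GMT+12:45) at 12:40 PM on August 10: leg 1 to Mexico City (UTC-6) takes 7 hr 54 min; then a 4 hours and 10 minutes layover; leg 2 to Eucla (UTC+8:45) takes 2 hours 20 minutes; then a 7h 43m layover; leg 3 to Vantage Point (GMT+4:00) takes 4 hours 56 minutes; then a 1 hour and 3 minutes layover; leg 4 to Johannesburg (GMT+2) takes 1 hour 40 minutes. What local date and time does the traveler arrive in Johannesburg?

7:41 AM on Aug 11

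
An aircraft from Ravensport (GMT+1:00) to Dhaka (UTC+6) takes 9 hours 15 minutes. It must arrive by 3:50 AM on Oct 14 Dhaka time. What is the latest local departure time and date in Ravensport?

Target arrival in UTC: 3:50 AM − 6:00 = 9:50 PM on Oct 13.
Subtract 9 hours and 15 minutes → departure 12:35 PM UTC on Oct 13.
Ravensport is UTC+1:00: 12:35 PM + 1:00 = 1:35 PM on Oct 13.

1:35 PM on October 13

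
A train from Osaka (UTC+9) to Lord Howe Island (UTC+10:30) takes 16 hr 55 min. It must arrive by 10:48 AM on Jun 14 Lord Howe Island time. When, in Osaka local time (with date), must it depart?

4:23 PM on June 13

Target arrival in UTC: 10:48 AM − 10:30 = 12:18 AM on Jun 14.
Subtract 16 hours and 55 minutes → departure 7:23 AM UTC on Jun 13.
Osaka is UTC+9:00: 7:23 AM + 9:00 = 4:23 PM on Jun 13.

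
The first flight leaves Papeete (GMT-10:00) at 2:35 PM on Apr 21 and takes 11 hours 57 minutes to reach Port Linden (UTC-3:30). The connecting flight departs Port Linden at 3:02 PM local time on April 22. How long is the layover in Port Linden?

Convert departure to UTC: 2:35 PM + 10:00 = 12:35 AM UTC on Apr 22.
Add 11 hours and 57 minutes flight time → 12:32 PM UTC.
Port Linden is UTC−3:30, so local arrival = 12:32 PM − 3:30 = 9:02 AM on Apr 22.
Layover = 3:02 PM − 9:02 AM = 6 hours.

6 hours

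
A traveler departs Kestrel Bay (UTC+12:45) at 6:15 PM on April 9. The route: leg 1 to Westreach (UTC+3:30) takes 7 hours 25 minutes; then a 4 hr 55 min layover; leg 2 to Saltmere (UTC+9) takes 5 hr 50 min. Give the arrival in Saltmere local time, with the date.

8:40 AM on Apr 10

Convert departure to UTC: 6:15 PM − 12:45 = 5:30 AM UTC on Apr 9.
Add 7 hours and 25 minutes leg 1 → 12:55 PM UTC.
Add 4 hours and 55 minutes layover in Westreach → 5:50 PM UTC.
Add 5 hours 50 minutes leg 2 → 11:40 PM UTC.
Saltmere is UTC+9:00, so local arrival = 11:40 PM + 9:00 = 8:40 AM on Apr 10.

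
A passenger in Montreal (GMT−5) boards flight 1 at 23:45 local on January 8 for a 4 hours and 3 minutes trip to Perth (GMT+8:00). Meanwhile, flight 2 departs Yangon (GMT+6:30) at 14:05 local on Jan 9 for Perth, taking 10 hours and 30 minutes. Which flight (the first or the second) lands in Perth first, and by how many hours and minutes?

Flight 1 in UTC: 23:45 + 5:00 = 04:45 on Jan 9.
+4 hours and 3 minutes → arrive 08:48 UTC on Jan 9.
Flight 2 in UTC: 14:05 − 6:30 = 07:35 on Jan 9.
+10 hours 30 minutes → arrive 18:05 UTC on Jan 9.
Flight 1 lands earlier by 9 hours 17 minutes.

the first, by 9 hours 17 minutes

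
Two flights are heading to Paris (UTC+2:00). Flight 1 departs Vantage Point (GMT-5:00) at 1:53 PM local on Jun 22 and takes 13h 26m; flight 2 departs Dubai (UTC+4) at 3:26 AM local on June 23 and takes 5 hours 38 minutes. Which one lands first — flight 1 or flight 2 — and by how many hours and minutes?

the second, by 3 hours 15 minutes

Flight 1 in UTC: 1:53 PM + 5:00 = 6:53 PM on Jun 22.
+13 hours 26 minutes → arrive 8:19 AM UTC on Jun 23.
Flight 2 in UTC: 3:26 AM − 4:00 = 11:26 PM on Jun 22.
+5 hours and 38 minutes → arrive 5:04 AM UTC on Jun 23.
Flight 2 lands earlier by 3 hours 15 minutes.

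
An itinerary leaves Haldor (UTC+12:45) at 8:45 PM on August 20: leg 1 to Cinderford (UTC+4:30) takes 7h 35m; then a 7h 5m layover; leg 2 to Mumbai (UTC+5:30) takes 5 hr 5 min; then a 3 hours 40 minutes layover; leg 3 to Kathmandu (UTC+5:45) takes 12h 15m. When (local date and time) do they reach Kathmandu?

1:25 AM on August 22

Convert departure to UTC: 8:45 PM − 12:45 = 8:00 AM UTC on Aug 20.
Add 7 hours and 35 minutes leg 1 → 3:35 PM UTC.
Add 7 hours and 5 minutes layover in Cinderford → 10:40 PM UTC.
Add 5 hours 5 minutes leg 2 → 3:45 AM UTC (Aug 21).
Add 3 hours 40 minutes layover in Mumbai → 7:25 AM UTC.
Add 12 hours and 15 minutes leg 3 → 7:40 PM UTC.
Kathmandu is UTC+5:45, so local arrival = 7:40 PM + 5:45 = 1:25 AM on Aug 22.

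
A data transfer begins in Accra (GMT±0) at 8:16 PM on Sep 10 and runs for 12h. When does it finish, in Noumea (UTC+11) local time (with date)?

7:16 PM on September 11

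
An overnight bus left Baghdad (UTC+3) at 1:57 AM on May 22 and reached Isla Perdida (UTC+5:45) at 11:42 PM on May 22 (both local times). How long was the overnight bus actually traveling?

19 hours

Departure in UTC: 1:57 AM − 3:00 = 10:57 PM on May 21.
Arrival in UTC: 11:42 PM − 5:45 = 5:57 PM on May 22.
Elapsed = 5:57 PM − 10:57 PM (+1 day) = 19 hours.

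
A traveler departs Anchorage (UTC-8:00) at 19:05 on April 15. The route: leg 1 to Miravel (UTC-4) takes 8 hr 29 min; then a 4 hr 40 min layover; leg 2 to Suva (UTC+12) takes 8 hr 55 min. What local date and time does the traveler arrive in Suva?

13:09 on April 17

Convert departure to UTC: 19:05 + 8:00 = 03:05 UTC on Apr 16.
Add 8 hours and 29 minutes leg 1 → 11:34 UTC.
Add 4 hours 40 minutes layover in Miravel → 16:14 UTC.
Add 8 hours and 55 minutes leg 2 → 01:09 UTC (Apr 17).
Suva is UTC+12:00, so local arrival = 01:09 + 12:00 = 13:09 on Apr 17.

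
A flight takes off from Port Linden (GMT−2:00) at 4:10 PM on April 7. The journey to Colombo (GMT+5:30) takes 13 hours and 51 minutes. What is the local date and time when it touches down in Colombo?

Convert departure to UTC: 4:10 PM + 2:00 = 6:10 PM UTC on Apr 7.
Add 13 hours and 51 minutes travel time → 8:01 AM UTC (Apr 8).
Colombo is UTC+5:30, so local arrival = 8:01 AM + 5:30 = 1:31 PM on Apr 8.

1:31 PM on Apr 8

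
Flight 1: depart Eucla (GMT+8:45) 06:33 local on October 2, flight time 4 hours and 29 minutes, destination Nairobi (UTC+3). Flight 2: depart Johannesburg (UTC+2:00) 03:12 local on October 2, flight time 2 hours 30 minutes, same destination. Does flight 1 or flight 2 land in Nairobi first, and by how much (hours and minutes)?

the first, by 1 hour 25 minutes

Flight 1 in UTC: 06:33 − 8:45 = 21:48 on Oct 1.
+4 hours and 29 minutes → arrive 02:17 UTC on Oct 2.
Flight 2 in UTC: 03:12 − 2:00 = 01:12 on Oct 2.
+2 hours 30 minutes → arrive 03:42 UTC on Oct 2.
Flight 1 lands earlier by 1 hour 25 minutes.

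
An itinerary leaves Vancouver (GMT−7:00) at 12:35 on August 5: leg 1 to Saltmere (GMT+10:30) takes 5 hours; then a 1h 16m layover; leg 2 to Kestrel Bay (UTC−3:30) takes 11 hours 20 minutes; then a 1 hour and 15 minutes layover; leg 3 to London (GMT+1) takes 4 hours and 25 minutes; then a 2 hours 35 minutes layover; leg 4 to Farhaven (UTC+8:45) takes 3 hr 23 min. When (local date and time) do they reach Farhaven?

Convert departure to UTC: 12:35 + 7:00 = 19:35 UTC on Aug 5.
Add 5 hours leg 1 → 00:35 UTC (Aug 6).
Add 1 hour 16 minutes layover in Saltmere → 01:51 UTC.
Add 11 hours and 20 minutes leg 2 → 13:11 UTC.
Add 1 hour 15 minutes layover in Kestrel Bay → 14:26 UTC.
Add 4 hours and 25 minutes leg 3 → 18:51 UTC.
Add 2 hours and 35 minutes layover in London → 21:26 UTC.
Add 3 hours 23 minutes leg 4 → 00:49 UTC (Aug 7).
Farhaven is UTC+8:45, so local arrival = 00:49 + 8:45 = 09:34 on Aug 7.

09:34 on August 7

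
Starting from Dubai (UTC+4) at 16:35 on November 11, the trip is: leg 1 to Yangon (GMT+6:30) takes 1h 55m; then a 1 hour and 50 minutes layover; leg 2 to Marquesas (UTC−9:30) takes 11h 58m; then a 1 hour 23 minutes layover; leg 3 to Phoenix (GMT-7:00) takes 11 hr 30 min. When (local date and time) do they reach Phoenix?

10:11 on Nov 12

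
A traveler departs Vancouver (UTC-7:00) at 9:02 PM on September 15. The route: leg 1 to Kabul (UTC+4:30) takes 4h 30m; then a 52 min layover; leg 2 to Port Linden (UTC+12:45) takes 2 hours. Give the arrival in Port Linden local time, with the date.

12:09 AM on September 17

Convert departure to UTC: 9:02 PM + 7:00 = 4:02 AM UTC on Sep 16.
Add 4 hours and 30 minutes leg 1 → 8:32 AM UTC.
Add 52 minutes layover in Kabul → 9:24 AM UTC.
Add 2 hours leg 2 → 11:24 AM UTC.
Port Linden is UTC+12:45, so local arrival = 11:24 AM + 12:45 = 12:09 AM on Sep 17.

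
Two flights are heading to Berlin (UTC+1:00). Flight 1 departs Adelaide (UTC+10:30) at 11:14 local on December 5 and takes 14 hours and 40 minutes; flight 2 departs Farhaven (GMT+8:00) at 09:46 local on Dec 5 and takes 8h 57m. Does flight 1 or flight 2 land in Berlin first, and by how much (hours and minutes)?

Flight 1 in UTC: 11:14 − 10:30 = 00:44 on Dec 5.
+14 hours and 40 minutes → arrive 15:24 UTC on Dec 5.
Flight 2 in UTC: 09:46 − 8:00 = 01:46 on Dec 5.
+8 hours and 57 minutes → arrive 10:43 UTC on Dec 5.
Flight 2 lands earlier by 4 hours 41 minutes.

the second, by 4 hours 41 minutes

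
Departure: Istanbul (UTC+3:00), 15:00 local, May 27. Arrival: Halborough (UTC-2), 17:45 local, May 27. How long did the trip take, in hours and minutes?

7 hours 45 minutes

Departure in UTC: 15:00 − 3:00 = 12:00 on May 27.
Arrival in UTC: 17:45 + 2:00 = 19:45 on May 27.
Elapsed = 19:45 − 12:00 = 7 hours 45 minutes.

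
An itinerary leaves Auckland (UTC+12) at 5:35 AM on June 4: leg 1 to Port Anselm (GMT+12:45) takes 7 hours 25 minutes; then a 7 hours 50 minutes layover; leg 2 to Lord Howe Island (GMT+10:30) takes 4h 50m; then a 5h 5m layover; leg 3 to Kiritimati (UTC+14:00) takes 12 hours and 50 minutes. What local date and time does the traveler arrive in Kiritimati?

9:35 PM on June 5

Convert departure to UTC: 5:35 AM − 12:00 = 5:35 PM UTC on Jun 3.
Add 7 hours and 25 minutes leg 1 → 1:00 AM UTC (Jun 4).
Add 7 hours and 50 minutes layover in Port Anselm → 8:50 AM UTC.
Add 4 hours and 50 minutes leg 2 → 1:40 PM UTC.
Add 5 hours 5 minutes layover in Lord Howe Island → 6:45 PM UTC.
Add 12 hours and 50 minutes leg 3 → 7:35 AM UTC (Jun 5).
Kiritimati is UTC+14:00, so local arrival = 7:35 AM + 14:00 = 9:35 PM on Jun 5.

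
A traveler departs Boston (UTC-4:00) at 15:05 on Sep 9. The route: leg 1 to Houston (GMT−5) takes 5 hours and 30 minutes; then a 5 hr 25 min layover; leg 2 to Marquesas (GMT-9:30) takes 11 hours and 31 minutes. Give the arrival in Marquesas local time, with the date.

08:01 on Sep 10

Convert departure to UTC: 15:05 + 4:00 = 19:05 UTC on Sep 9.
Add 5 hours and 30 minutes leg 1 → 00:35 UTC (Sep 10).
Add 5 hours and 25 minutes layover in Houston → 06:00 UTC.
Add 11 hours and 31 minutes leg 2 → 17:31 UTC.
Marquesas is UTC−9:30, so local arrival = 17:31 − 9:30 = 08:01 on Sep 10.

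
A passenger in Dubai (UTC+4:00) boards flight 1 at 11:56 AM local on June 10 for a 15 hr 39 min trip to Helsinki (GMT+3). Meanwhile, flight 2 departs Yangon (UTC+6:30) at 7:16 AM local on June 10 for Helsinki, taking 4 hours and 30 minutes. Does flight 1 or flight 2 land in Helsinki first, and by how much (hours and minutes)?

the second, by 18 hours 19 minutes

Flight 1 in UTC: 11:56 AM − 4:00 = 7:56 AM on Jun 10.
+15 hours 39 minutes → arrive 11:35 PM UTC on Jun 10.
Flight 2 in UTC: 7:16 AM − 6:30 = 12:46 AM on Jun 10.
+4 hours 30 minutes → arrive 5:16 AM UTC on Jun 10.
Flight 2 lands earlier by 18 hours 19 minutes.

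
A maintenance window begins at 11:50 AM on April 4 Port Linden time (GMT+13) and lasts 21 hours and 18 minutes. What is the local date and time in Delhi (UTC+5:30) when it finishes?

Delhi is 7:30 behind Port Linden.
After 21 hours 18 minutes it is 9:08 AM (Apr 5) in Port Linden.
Shift by the zone difference: 9:08 AM − 7:30 = 1:38 AM on Apr 5 in Delhi.

1:38 AM on April 5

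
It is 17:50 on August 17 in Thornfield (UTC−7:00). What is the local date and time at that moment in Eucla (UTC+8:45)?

09:35 on August 18

In UTC: 17:50 + 7:00 = 00:50 on Aug 18.
Eucla is UTC+8:45: 00:50 + 8:45 = 09:35 on Aug 18.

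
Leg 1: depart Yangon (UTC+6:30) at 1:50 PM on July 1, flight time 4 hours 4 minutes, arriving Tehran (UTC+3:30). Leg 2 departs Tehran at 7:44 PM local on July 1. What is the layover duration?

Convert departure to UTC: 1:50 PM − 6:30 = 7:20 AM UTC on Jul 1.
Add 4 hours and 4 minutes flight time → 11:24 AM UTC.
Tehran is UTC+3:30, so local arrival = 11:24 AM + 3:30 = 2:54 PM on Jul 1.
Layover = 7:44 PM − 2:54 PM = 4 hours 50 minutes.

4 hours 50 minutes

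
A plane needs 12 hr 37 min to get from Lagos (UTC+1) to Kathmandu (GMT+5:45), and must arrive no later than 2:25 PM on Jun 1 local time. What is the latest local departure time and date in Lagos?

Target arrival in UTC: 2:25 PM − 5:45 = 8:40 AM on Jun 1.
Subtract 12 hours and 37 minutes → departure 8:03 PM UTC on May 31.
Lagos is UTC+1:00: 8:03 PM + 1:00 = 9:03 PM on May 31.

9:03 PM on May 31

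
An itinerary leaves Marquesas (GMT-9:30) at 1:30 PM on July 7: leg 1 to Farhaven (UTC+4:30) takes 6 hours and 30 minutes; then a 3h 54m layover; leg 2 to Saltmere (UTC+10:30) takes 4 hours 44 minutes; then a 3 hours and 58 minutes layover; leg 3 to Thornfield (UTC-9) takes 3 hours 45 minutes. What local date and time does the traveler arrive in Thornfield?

12:51 PM on Jul 8

Convert departure to UTC: 1:30 PM + 9:30 = 11:00 PM UTC on Jul 7.
Add 6 hours and 30 minutes leg 1 → 5:30 AM UTC (Jul 8).
Add 3 hours and 54 minutes layover in Farhaven → 9:24 AM UTC.
Add 4 hours and 44 minutes leg 2 → 2:08 PM UTC.
Add 3 hours 58 minutes layover in Saltmere → 6:06 PM UTC.
Add 3 hours 45 minutes leg 3 → 9:51 PM UTC.
Thornfield is UTC−9:00, so local arrival = 9:51 PM − 9:00 = 12:51 PM on Jul 8.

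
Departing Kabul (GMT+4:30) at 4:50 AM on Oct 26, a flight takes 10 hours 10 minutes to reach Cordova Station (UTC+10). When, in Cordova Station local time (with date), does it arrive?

Cordova Station is 5:30 ahead of Kabul.
After 10 hours and 10 minutes it is 3:00 PM in Kabul.
Shift by the zone difference: 3:00 PM + 5:30 = 8:30 PM on Oct 26 in Cordova Station.

8:30 PM on October 26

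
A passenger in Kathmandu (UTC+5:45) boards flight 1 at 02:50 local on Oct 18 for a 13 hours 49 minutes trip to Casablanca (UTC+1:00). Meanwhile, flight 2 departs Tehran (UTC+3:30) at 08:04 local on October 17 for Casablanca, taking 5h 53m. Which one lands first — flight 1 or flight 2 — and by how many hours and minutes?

the second, by 24 hours 27 minutes

Flight 1 in UTC: 02:50 − 5:45 = 21:05 on Oct 17.
+13 hours and 49 minutes → arrive 10:54 UTC on Oct 18.
Flight 2 in UTC: 08:04 − 3:30 = 04:34 on Oct 17.
+5 hours and 53 minutes → arrive 10:27 UTC on Oct 17.
Flight 2 lands earlier by 24 hours 27 minutes.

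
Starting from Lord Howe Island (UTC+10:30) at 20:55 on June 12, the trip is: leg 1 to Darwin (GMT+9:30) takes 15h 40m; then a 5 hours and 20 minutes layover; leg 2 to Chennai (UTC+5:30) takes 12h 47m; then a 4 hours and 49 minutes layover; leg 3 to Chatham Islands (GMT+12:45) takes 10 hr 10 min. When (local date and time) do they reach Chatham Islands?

Convert departure to UTC: 20:55 − 10:30 = 10:25 UTC on Jun 12.
Add 15 hours 40 minutes leg 1 → 02:05 UTC (Jun 13).
Add 5 hours and 20 minutes layover in Darwin → 07:25 UTC.
Add 12 hours 47 minutes leg 2 → 20:12 UTC.
Add 4 hours 49 minutes layover in Chennai → 01:01 UTC (Jun 14).
Add 10 hours and 10 minutes leg 3 → 11:11 UTC.
Chatham Islands is UTC+12:45, so local arrival = 11:11 + 12:45 = 23:56 on Jun 14.

23:56 on Jun 14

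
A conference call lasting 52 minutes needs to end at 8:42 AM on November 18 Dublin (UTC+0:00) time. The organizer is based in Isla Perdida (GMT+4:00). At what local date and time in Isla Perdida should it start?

11:50 AM on November 18

Target end time is already UTC: 8:42 AM on Nov 18.
Subtract 52 minutes → start 7:50 AM UTC on Nov 18.
Isla Perdida is UTC+4:00: 7:50 AM + 4:00 = 11:50 AM on Nov 18.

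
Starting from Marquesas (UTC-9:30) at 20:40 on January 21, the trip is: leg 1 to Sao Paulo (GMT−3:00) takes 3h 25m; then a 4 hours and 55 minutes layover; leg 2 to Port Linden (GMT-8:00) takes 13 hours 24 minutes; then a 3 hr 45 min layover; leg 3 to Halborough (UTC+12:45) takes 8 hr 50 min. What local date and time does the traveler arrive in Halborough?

Convert departure to UTC: 20:40 + 9:30 = 06:10 UTC on Jan 22.
Add 3 hours and 25 minutes leg 1 → 09:35 UTC.
Add 4 hours and 55 minutes layover in Sao Paulo → 14:30 UTC.
Add 13 hours 24 minutes leg 2 → 03:54 UTC (Jan 23).
Add 3 hours 45 minutes layover in Port Linden → 07:39 UTC.
Add 8 hours and 50 minutes leg 3 → 16:29 UTC.
Halborough is UTC+12:45, so local arrival = 16:29 + 12:45 = 05:14 on Jan 24.

05:14 on January 24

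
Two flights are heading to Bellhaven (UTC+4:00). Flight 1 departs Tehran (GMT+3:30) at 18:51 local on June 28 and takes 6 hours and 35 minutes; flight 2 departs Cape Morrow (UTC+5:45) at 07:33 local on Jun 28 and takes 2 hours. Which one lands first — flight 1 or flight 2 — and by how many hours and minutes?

the second, by 18 hours 8 minutes

Flight 1 in UTC: 18:51 − 3:30 = 15:21 on Jun 28.
+6 hours and 35 minutes → arrive 21:56 UTC on Jun 28.
Flight 2 in UTC: 07:33 − 5:45 = 01:48 on Jun 28.
+2 hours → arrive 03:48 UTC on Jun 28.
Flight 2 lands earlier by 18 hours 8 minutes.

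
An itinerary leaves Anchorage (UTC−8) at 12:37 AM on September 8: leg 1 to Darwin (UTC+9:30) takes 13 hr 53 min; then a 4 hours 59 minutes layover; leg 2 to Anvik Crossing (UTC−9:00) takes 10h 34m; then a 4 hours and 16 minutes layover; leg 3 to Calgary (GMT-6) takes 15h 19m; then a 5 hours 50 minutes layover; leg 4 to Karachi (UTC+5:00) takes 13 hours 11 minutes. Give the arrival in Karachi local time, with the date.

Convert departure to UTC: 12:37 AM + 8:00 = 8:37 AM UTC on Sep 8.
Add 13 hours and 53 minutes leg 1 → 10:30 PM UTC.
Add 4 hours and 59 minutes layover in Darwin → 3:29 AM UTC (Sep 9).
Add 10 hours and 34 minutes leg 2 → 2:03 PM UTC.
Add 4 hours and 16 minutes layover in Anvik Crossing → 6:19 PM UTC.
Add 15 hours 19 minutes leg 3 → 9:38 AM UTC (Sep 10).
Add 5 hours and 50 minutes layover in Calgary → 3:28 PM UTC.
Add 13 hours 11 minutes leg 4 → 4:39 AM UTC (Sep 11).
Karachi is UTC+5:00, so local arrival = 4:39 AM + 5:00 = 9:39 AM on Sep 11.

9:39 AM on September 11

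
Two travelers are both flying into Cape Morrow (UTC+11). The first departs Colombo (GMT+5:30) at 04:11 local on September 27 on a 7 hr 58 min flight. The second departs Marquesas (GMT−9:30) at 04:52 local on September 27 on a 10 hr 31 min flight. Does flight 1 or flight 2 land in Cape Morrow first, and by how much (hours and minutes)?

the first, by 18 hours 14 minutes

Flight 1 in UTC: 04:11 − 5:30 = 22:41 on Sep 26.
+7 hours and 58 minutes → arrive 06:39 UTC on Sep 27.
Flight 2 in UTC: 04:52 + 9:30 = 14:22 on Sep 27.
+10 hours 31 minutes → arrive 00:53 UTC on Sep 28.
Flight 1 lands earlier by 18 hours 14 minutes.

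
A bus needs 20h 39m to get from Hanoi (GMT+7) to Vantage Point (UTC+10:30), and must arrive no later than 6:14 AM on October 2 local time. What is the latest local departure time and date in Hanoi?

Target arrival in UTC: 6:14 AM − 10:30 = 7:44 PM on Oct 1.
Subtract 20 hours and 39 minutes → departure 11:05 PM UTC on Sep 30.
Hanoi is UTC+7:00: 11:05 PM + 7:00 = 6:05 AM on Oct 1.

6:05 AM on Oct 1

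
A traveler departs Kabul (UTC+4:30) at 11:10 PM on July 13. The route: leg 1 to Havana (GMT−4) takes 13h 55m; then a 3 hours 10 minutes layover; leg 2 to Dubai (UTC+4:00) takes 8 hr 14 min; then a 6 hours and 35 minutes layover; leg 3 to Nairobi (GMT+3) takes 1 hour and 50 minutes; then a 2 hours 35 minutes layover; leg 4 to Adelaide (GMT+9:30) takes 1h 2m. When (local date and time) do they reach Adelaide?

Convert departure to UTC: 11:10 PM − 4:30 = 6:40 PM UTC on Jul 13.
Add 13 hours 55 minutes leg 1 → 8:35 AM UTC (Jul 14).
Add 3 hours 10 minutes layover in Havana → 11:45 AM UTC.
Add 8 hours 14 minutes leg 2 → 7:59 PM UTC.
Add 6 hours and 35 minutes layover in Dubai → 2:34 AM UTC (Jul 15).
Add 1 hour and 50 minutes leg 3 → 4:24 AM UTC.
Add 2 hours and 35 minutes layover in Nairobi → 6:59 AM UTC.
Add 1 hour 2 minutes leg 4 → 8:01 AM UTC.
Adelaide is UTC+9:30, so local arrival = 8:01 AM + 9:30 = 5:31 PM on Jul 15.

5:31 PM on July 15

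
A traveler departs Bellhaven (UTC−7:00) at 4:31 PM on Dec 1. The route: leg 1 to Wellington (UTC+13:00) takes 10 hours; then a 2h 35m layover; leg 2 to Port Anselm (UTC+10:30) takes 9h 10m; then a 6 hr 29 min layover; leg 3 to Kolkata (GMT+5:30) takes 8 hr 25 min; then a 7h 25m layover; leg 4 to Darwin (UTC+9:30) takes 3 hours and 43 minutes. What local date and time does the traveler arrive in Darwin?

8:48 AM on Dec 4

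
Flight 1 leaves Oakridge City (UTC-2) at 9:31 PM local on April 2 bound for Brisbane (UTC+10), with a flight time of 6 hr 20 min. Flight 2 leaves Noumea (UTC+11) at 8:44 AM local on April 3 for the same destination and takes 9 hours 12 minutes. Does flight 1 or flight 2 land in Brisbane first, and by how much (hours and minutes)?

Flight 1 in UTC: 9:31 PM + 2:00 = 11:31 PM on Apr 2.
+6 hours 20 minutes → arrive 5:51 AM UTC on Apr 3.
Flight 2 in UTC: 8:44 AM − 11:00 = 9:44 PM on Apr 2.
+9 hours 12 minutes → arrive 6:56 AM UTC on Apr 3.
Flight 1 lands earlier by 1 hour 5 minutes.

the first, by 1 hour 5 minutes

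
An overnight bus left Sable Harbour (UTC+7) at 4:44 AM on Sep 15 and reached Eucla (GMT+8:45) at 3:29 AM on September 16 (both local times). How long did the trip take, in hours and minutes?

21 hours

Departure in UTC: 4:44 AM − 7:00 = 9:44 PM on Sep 14.
Arrival in UTC: 3:29 AM − 8:45 = 6:44 PM on Sep 15.
Elapsed = 6:44 PM − 9:44 PM (+1 day) = 21 hours.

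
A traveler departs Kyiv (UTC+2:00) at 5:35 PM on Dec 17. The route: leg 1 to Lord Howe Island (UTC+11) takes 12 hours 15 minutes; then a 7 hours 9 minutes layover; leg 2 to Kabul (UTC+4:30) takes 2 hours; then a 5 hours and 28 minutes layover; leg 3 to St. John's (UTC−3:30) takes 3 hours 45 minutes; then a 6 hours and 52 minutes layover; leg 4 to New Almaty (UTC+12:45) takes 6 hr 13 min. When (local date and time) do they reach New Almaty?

Convert departure to UTC: 5:35 PM − 2:00 = 3:35 PM UTC on Dec 17.
Add 12 hours 15 minutes leg 1 → 3:50 AM UTC (Dec 18).
Add 7 hours and 9 minutes layover in Lord Howe Island → 10:59 AM UTC.
Add 2 hours leg 2 → 12:59 PM UTC.
Add 5 hours 28 minutes layover in Kabul → 6:27 PM UTC.
Add 3 hours and 45 minutes leg 3 → 10:12 PM UTC.
Add 6 hours and 52 minutes layover in St. John's → 5:04 AM UTC (Dec 19).
Add 6 hours 13 minutes leg 4 → 11:17 AM UTC.
New Almaty is UTC+12:45, so local arrival = 11:17 AM + 12:45 = 12:02 AM on Dec 20.

12:02 AM on December 20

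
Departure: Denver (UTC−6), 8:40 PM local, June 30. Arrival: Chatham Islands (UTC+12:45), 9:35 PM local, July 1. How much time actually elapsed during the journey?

Departure in UTC: 8:40 PM + 6:00 = 2:40 AM on Jul 1.
Arrival in UTC: 9:35 PM − 12:45 = 8:50 AM on Jul 1.
Elapsed = 8:50 AM − 2:40 AM = 6 hours 10 minutes.

6 hours 10 minutes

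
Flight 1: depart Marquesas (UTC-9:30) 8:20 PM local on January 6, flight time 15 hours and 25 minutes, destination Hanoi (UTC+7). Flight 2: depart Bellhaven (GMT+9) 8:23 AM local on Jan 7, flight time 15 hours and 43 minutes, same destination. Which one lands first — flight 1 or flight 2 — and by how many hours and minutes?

Flight 1 in UTC: 8:20 PM + 9:30 = 5:50 AM on Jan 7.
+15 hours and 25 minutes → arrive 9:15 PM UTC on Jan 7.
Flight 2 in UTC: 8:23 AM − 9:00 = 11:23 PM on Jan 6.
+15 hours and 43 minutes → arrive 3:06 PM UTC on Jan 7.
Flight 2 lands earlier by 6 hours 9 minutes.

the second, by 6 hours 9 minutes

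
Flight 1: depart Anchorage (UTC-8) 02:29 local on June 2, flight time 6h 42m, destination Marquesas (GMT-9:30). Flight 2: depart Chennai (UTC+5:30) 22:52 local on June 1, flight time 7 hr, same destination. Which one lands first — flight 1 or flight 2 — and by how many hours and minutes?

Flight 1 in UTC: 02:29 + 8:00 = 10:29 on Jun 2.
+6 hours 42 minutes → arrive 17:11 UTC on Jun 2.
Flight 2 in UTC: 22:52 − 5:30 = 17:22 on Jun 1.
+7 hours → arrive 00:22 UTC on Jun 2.
Flight 2 lands earlier by 16 hours 49 minutes.

the second, by 16 hours 49 minutes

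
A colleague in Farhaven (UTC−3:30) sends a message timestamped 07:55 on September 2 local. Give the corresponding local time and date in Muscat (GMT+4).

Muscat is 7:30 ahead of Farhaven.
Shift by the zone difference: 07:55 + 7:30 = 15:25 on Sep 2 in Muscat.

15:25 on Sep 2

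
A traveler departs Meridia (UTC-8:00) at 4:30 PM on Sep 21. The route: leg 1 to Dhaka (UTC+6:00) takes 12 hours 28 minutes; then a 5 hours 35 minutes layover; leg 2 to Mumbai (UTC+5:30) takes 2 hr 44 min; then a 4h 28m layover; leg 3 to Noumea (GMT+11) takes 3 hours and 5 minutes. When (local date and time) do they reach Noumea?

Convert departure to UTC: 4:30 PM + 8:00 = 12:30 AM UTC on Sep 22.
Add 12 hours and 28 minutes leg 1 → 12:58 PM UTC.
Add 5 hours 35 minutes layover in Dhaka → 6:33 PM UTC.
Add 2 hours and 44 minutes leg 2 → 9:17 PM UTC.
Add 4 hours and 28 minutes layover in Mumbai → 1:45 AM UTC (Sep 23).
Add 3 hours and 5 minutes leg 3 → 4:50 AM UTC.
Noumea is UTC+11:00, so local arrival = 4:50 AM + 11:00 = 3:50 PM on Sep 23.

3:50 PM on Sep 23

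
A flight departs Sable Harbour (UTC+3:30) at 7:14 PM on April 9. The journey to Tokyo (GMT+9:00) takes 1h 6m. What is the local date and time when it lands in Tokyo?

1:50 AM on April 10

Convert departure to UTC: 7:14 PM − 3:30 = 3:44 PM UTC on Apr 9.
Add 1 hour and 6 minutes travel time → 4:50 PM UTC.
Tokyo is UTC+9:00, so local arrival = 4:50 PM + 9:00 = 1:50 AM on Apr 10.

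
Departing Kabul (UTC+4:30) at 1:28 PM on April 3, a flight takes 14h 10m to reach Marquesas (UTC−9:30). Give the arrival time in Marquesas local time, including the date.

1:38 PM on Apr 3

Convert departure to UTC: 1:28 PM − 4:30 = 8:58 AM UTC on Apr 3.
Add 14 hours and 10 minutes travel time → 11:08 PM UTC.
Marquesas is UTC−9:30, so local arrival = 11:08 PM − 9:30 = 1:38 PM on Apr 3.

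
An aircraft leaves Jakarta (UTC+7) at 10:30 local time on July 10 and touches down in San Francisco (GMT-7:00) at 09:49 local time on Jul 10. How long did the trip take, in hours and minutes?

13 hours 19 minutes

Departure in UTC: 10:30 − 7:00 = 03:30 on Jul 10.
Arrival in UTC: 09:49 + 7:00 = 16:49 on Jul 10.
Elapsed = 16:49 − 03:30 = 13 hours 19 minutes.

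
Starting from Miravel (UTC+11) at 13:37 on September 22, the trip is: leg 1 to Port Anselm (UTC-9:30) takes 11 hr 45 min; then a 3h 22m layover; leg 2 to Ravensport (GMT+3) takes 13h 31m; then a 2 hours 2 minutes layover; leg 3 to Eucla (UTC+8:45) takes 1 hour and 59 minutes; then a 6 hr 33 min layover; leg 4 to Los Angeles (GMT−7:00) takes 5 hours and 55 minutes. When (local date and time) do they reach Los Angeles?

Convert departure to UTC: 13:37 − 11:00 = 02:37 UTC on Sep 22.
Add 11 hours and 45 minutes leg 1 → 14:22 UTC.
Add 3 hours and 22 minutes layover in Port Anselm → 17:44 UTC.
Add 13 hours 31 minutes leg 2 → 07:15 UTC (Sep 23).
Add 2 hours 2 minutes layover in Ravensport → 09:17 UTC.
Add 1 hour and 59 minutes leg 3 → 11:16 UTC.
Add 6 hours and 33 minutes layover in Eucla → 17:49 UTC.
Add 5 hours 55 minutes leg 4 → 23:44 UTC.
Los Angeles is UTC−7:00, so local arrival = 23:44 − 7:00 = 16:44 on Sep 23.

16:44 on September 23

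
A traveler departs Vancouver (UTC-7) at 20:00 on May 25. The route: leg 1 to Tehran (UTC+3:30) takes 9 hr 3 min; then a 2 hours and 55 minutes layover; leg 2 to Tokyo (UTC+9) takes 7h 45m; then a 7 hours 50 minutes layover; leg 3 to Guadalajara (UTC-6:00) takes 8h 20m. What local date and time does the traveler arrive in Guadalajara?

Convert departure to UTC: 20:00 + 7:00 = 03:00 UTC on May 26.
Add 9 hours 3 minutes leg 1 → 12:03 UTC.
Add 2 hours 55 minutes layover in Tehran → 14:58 UTC.
Add 7 hours and 45 minutes leg 2 → 22:43 UTC.
Add 7 hours and 50 minutes layover in Tokyo → 06:33 UTC (May 27).
Add 8 hours 20 minutes leg 3 → 14:53 UTC.
Guadalajara is UTC−6:00, so local arrival = 14:53 − 6:00 = 08:53 on May 27.

08:53 on May 27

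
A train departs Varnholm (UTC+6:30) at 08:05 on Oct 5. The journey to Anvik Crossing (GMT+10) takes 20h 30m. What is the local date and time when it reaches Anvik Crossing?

Convert departure to UTC: 08:05 − 6:30 = 01:35 UTC on Oct 5.
Add 20 hours 30 minutes travel time → 22:05 UTC.
Anvik Crossing is UTC+10:00, so local arrival = 22:05 + 10:00 = 08:05 on Oct 6.

08:05 on October 6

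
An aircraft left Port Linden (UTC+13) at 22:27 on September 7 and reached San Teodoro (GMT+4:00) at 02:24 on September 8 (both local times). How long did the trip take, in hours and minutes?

12 hours 57 minutes

San Teodoro is 9:00 behind Port Linden.
Clock-face elapsed time (ignoring zones) is 3 hours 57 minutes.
Actual elapsed = 3 hours 57 minutes + 9:00 = 12 hours 57 minutes.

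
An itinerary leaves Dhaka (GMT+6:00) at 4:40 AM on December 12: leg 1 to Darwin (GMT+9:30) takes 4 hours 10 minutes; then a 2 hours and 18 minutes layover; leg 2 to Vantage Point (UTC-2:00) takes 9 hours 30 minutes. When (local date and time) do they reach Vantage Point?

Convert departure to UTC: 4:40 AM − 6:00 = 10:40 PM UTC on Dec 11.
Add 4 hours 10 minutes leg 1 → 2:50 AM UTC (Dec 12).
Add 2 hours and 18 minutes layover in Darwin → 5:08 AM UTC.
Add 9 hours 30 minutes leg 2 → 2:38 PM UTC.
Vantage Point is UTC−2:00, so local arrival = 2:38 PM − 2:00 = 12:38 PM on Dec 12.

12:38 PM on December 12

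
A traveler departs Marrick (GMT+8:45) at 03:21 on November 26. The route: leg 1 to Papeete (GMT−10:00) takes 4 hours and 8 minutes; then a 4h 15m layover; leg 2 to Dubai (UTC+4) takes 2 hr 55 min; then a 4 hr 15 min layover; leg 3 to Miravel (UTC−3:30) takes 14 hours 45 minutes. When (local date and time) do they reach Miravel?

21:24 on November 26

Convert departure to UTC: 03:21 − 8:45 = 18:36 UTC on Nov 25.
Add 4 hours and 8 minutes leg 1 → 22:44 UTC.
Add 4 hours 15 minutes layover in Papeete → 02:59 UTC (Nov 26).
Add 2 hours and 55 minutes leg 2 → 05:54 UTC.
Add 4 hours and 15 minutes layover in Dubai → 10:09 UTC.
Add 14 hours 45 minutes leg 3 → 00:54 UTC (Nov 27).
Miravel is UTC−3:30, so local arrival = 00:54 − 3:30 = 21:24 on Nov 26.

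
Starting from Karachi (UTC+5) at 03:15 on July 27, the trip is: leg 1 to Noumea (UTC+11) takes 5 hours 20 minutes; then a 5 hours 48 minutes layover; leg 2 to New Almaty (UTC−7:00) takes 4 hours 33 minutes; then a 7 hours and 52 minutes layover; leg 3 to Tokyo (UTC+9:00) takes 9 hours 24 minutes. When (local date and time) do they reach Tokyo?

16:12 on Jul 28

Convert departure to UTC: 03:15 − 5:00 = 22:15 UTC on Jul 26.
Add 5 hours and 20 minutes leg 1 → 03:35 UTC (Jul 27).
Add 5 hours 48 minutes layover in Noumea → 09:23 UTC.
Add 4 hours 33 minutes leg 2 → 13:56 UTC.
Add 7 hours and 52 minutes layover in New Almaty → 21:48 UTC.
Add 9 hours 24 minutes leg 3 → 07:12 UTC (Jul 28).
Tokyo is UTC+9:00, so local arrival = 07:12 + 9:00 = 16:12 on Jul 28.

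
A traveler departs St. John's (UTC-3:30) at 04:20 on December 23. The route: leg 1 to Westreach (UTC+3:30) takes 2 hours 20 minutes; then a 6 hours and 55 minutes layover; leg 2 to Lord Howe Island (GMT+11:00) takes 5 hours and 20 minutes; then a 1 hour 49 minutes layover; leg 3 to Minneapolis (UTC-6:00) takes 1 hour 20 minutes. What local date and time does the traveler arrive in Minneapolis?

19:34 on December 23

Convert departure to UTC: 04:20 + 3:30 = 07:50 UTC on Dec 23.
Add 2 hours and 20 minutes leg 1 → 10:10 UTC.
Add 6 hours 55 minutes layover in Westreach → 17:05 UTC.
Add 5 hours 20 minutes leg 2 → 22:25 UTC.
Add 1 hour 49 minutes layover in Lord Howe Island → 00:14 UTC (Dec 24).
Add 1 hour and 20 minutes leg 3 → 01:34 UTC.
Minneapolis is UTC−6:00, so local arrival = 01:34 − 6:00 = 19:34 on Dec 23.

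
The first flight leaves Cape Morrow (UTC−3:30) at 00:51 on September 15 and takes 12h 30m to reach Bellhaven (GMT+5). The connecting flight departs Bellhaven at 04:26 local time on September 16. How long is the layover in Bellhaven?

6 hours 35 minutes

Convert departure to UTC: 00:51 + 3:30 = 04:21 UTC on Sep 15.
Add 12 hours and 30 minutes flight time → 16:51 UTC.
Bellhaven is UTC+5:00, so local arrival = 16:51 + 5:00 = 21:51 on Sep 15.
Layover = 04:26 − 21:51 (+1 day) = 6 hours 35 minutes.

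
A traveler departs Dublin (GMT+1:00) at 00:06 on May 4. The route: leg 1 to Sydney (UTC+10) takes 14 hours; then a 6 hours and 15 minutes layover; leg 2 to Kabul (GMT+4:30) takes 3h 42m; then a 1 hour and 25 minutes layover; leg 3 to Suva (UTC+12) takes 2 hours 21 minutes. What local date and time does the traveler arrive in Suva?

Convert departure to UTC: 00:06 − 1:00 = 23:06 UTC on May 3.
Add 14 hours leg 1 → 13:06 UTC (May 4).
Add 6 hours 15 minutes layover in Sydney → 19:21 UTC.
Add 3 hours and 42 minutes leg 2 → 23:03 UTC.
Add 1 hour 25 minutes layover in Kabul → 00:28 UTC (May 5).
Add 2 hours 21 minutes leg 3 → 02:49 UTC.
Suva is UTC+12:00, so local arrival = 02:49 + 12:00 = 14:49 on May 5.

14:49 on May 5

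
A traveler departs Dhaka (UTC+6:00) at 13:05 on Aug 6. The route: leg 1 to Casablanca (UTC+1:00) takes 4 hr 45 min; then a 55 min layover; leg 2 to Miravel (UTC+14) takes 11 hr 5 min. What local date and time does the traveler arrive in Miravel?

13:50 on Aug 7

Convert departure to UTC: 13:05 − 6:00 = 07:05 UTC on Aug 6.
Add 4 hours 45 minutes leg 1 → 11:50 UTC.
Add 55 minutes layover in Casablanca → 12:45 UTC.
Add 11 hours 5 minutes leg 2 → 23:50 UTC.
Miravel is UTC+14:00, so local arrival = 23:50 + 14:00 = 13:50 on Aug 7.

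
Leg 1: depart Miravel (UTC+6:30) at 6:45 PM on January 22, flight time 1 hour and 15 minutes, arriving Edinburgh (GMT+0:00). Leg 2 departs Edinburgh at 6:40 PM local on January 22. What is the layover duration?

5 hours 10 minutes

Convert departure to UTC: 6:45 PM − 6:30 = 12:15 PM UTC on Jan 22.
Add 1 hour and 15 minutes flight time → 1:30 PM UTC.
Edinburgh is UTC+0, so local arrival is the same: 1:30 PM on Jan 22.
Layover = 6:40 PM − 1:30 PM = 5 hours 10 minutes.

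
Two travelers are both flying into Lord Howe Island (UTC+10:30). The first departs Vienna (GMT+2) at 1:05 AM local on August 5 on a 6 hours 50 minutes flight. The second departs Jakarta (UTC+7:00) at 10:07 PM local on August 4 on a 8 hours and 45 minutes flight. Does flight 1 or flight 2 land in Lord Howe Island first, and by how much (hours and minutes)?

the second, by 6 hours 3 minutes

Flight 1 in UTC: 1:05 AM − 2:00 = 11:05 PM on Aug 4.
+6 hours 50 minutes → arrive 5:55 AM UTC on Aug 5.
Flight 2 in UTC: 10:07 PM − 7:00 = 3:07 PM on Aug 4.
+8 hours 45 minutes → arrive 11:52 PM UTC on Aug 4.
Flight 2 lands earlier by 6 hours 3 minutes.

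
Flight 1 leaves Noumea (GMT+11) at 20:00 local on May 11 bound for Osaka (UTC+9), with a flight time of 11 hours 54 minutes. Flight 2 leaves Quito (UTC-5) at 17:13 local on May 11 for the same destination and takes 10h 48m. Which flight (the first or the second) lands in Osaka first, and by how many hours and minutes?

the first, by 12 hours 7 minutes

Flight 1 in UTC: 20:00 − 11:00 = 09:00 on May 11.
+11 hours 54 minutes → arrive 20:54 UTC on May 11.
Flight 2 in UTC: 17:13 + 5:00 = 22:13 on May 11.
+10 hours 48 minutes → arrive 09:01 UTC on May 12.
Flight 1 lands earlier by 12 hours 7 minutes.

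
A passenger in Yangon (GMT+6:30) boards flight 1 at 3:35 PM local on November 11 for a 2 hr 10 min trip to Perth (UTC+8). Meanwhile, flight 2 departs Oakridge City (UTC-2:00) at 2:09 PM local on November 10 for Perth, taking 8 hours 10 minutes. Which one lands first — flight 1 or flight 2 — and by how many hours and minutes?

Flight 1 in UTC: 3:35 PM − 6:30 = 9:05 AM on Nov 11.
+2 hours and 10 minutes → arrive 11:15 AM UTC on Nov 11.
Flight 2 in UTC: 2:09 PM + 2:00 = 4:09 PM on Nov 10.
+8 hours 10 minutes → arrive 12:19 AM UTC on Nov 11.
Flight 2 lands earlier by 10 hours 56 minutes.

the second, by 10 hours 56 minutes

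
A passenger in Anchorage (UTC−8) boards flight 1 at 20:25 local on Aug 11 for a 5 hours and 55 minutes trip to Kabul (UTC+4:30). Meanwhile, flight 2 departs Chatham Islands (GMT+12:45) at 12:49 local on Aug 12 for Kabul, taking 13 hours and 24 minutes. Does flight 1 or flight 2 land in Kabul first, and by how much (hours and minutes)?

the first, by 3 hours 8 minutes

Flight 1 in UTC: 20:25 + 8:00 = 04:25 on Aug 12.
+5 hours 55 minutes → arrive 10:20 UTC on Aug 12.
Flight 2 in UTC: 12:49 − 12:45 = 00:04 on Aug 12.
+13 hours and 24 minutes → arrive 13:28 UTC on Aug 12.
Flight 1 lands earlier by 3 hours 8 minutes.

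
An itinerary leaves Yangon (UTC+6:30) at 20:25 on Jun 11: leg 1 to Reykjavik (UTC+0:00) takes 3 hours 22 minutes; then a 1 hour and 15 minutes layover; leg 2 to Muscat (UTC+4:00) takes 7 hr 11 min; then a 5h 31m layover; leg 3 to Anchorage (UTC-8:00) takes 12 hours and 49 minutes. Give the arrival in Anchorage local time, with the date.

Convert departure to UTC: 20:25 − 6:30 = 13:55 UTC on Jun 11.
Add 3 hours and 22 minutes leg 1 → 17:17 UTC.
Add 1 hour and 15 minutes layover in Reykjavik → 18:32 UTC.
Add 7 hours 11 minutes leg 2 → 01:43 UTC (Jun 12).
Add 5 hours 31 minutes layover in Muscat → 07:14 UTC.
Add 12 hours and 49 minutes leg 3 → 20:03 UTC.
Anchorage is UTC−8:00, so local arrival = 20:03 − 8:00 = 12:03 on Jun 12.

12:03 on June 12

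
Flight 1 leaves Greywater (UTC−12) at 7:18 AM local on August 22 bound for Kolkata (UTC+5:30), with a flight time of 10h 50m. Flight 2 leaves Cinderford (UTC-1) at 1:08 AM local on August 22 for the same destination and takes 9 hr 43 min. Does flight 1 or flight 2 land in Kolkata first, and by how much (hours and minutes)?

the second, by 18 hours 17 minutes

Flight 1 in UTC: 7:18 AM + 12:00 = 7:18 PM on Aug 22.
+10 hours and 50 minutes → arrive 6:08 AM UTC on Aug 23.
Flight 2 in UTC: 1:08 AM + 1:00 = 2:08 AM on Aug 22.
+9 hours and 43 minutes → arrive 11:51 AM UTC on Aug 22.
Flight 2 lands earlier by 18 hours 17 minutes.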